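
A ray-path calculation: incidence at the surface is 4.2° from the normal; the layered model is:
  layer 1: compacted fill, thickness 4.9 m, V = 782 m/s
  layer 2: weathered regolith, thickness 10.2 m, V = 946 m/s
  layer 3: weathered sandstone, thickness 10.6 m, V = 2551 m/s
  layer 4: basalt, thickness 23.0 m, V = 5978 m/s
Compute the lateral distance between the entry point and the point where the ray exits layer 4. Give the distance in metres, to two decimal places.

Apply Snell's law at each interface; in layer i the horizontal offset is hᵢ·tan θᵢ.
Layer 1: θ = 4.20°; offset = 4.9·tan 4.20° = 0.3598 m.
Layer 2: sin θ = 946·sin 4.2°/782 = 0.0886, θ = 5.08°; offset = 10.2·tan 5.08° = 0.9073 m.
Layer 3: sin θ = 2551·sin 4.2°/782 = 0.2389, θ = 13.82°; offset = 10.6·tan 13.82° = 2.6080 m.
Layer 4: sin θ = 5978·sin 4.2°/782 = 0.5599, θ = 34.05°; offset = 23.0·tan 34.05° = 15.5410 m.
Summing the layer offsets gives 19.4161 m.

19.42 m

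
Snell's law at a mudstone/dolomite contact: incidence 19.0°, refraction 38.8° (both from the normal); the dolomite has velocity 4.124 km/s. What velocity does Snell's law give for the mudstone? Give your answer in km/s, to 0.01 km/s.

2.14 km/s

sin 19.0° = 0.3256; sin 38.8° = 0.6266.
V₁ = V₂·(sin θ₁/sin θ₂) = 4.124·(0.3256/0.6266) = 2.14 km/s.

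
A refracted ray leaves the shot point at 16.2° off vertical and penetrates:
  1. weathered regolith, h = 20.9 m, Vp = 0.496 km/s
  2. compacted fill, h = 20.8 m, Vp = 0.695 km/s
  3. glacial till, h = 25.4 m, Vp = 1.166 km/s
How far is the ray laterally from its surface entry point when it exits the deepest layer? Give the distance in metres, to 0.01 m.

p = sin θ₁/V₁ = sin 16.2°/0.496 = 5.6248e-01 s/km is conserved through the stack.
Layer 1: θ = 16.20°; offset = 20.9·tan 16.20° = 6.0720 m.
Layer 2: sin θ = p·0.695 = 0.3909 → θ = 23.01°; offset = 20.8·tan 23.01° = 8.8342 m.
Layer 3: sin θ = p·1.166 = 0.6559 → θ = 40.98°; offset = 25.4·tan 40.98° = 22.0678 m.
Σ offsets = 36.9740 m.

36.97 m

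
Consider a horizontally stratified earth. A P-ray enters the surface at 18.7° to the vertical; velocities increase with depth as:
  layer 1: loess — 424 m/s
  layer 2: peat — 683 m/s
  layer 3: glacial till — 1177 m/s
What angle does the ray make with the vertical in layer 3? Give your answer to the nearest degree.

Snell's law across each interface conserves sin θ / V, so sin θ_3 = V_3·sin θ₁/V₁.
sin θ_3 = 1177 × sin 18.7° / 424 = 0.8900.
θ_3 = arcsin 0.8900 = 62.87°.

63°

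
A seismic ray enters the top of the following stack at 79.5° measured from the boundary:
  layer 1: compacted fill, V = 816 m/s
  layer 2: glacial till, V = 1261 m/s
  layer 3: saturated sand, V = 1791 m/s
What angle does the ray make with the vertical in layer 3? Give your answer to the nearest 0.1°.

23.6°

From the normal: θ₁ = 90° − 79.5° = 10.5°.
Ray parameter p = sin 10.5° / 816 = 2.2333e-04 s/m.
sin θ_3 = p·V_3 = 2.2333e-04 × 1791 = 0.4000.
θ_3 = 23.58° from the vertical.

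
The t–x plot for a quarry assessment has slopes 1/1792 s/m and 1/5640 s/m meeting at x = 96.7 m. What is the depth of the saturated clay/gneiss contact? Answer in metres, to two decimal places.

34.79 m

h = (x_cross/2)·√((V₂−V₁)/(V₂+V₁)).
(V₂−V₁)/(V₂+V₁) = (5640−1792)/(5640+1792) = 0.5178; √ = 0.7196.
h = (96.7/2)·0.7196 = 34.79 m.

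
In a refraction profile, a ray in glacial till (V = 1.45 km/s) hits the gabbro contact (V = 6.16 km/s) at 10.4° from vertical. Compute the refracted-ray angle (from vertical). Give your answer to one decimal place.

50.1°

Snell's law: sin θ₂ = (V₂/V₁)·sin θ₁ = (6.16/1.45)·sin 10.4° = 0.7669.
θ₂ = arcsin 0.7669 = 50.08° from the normal.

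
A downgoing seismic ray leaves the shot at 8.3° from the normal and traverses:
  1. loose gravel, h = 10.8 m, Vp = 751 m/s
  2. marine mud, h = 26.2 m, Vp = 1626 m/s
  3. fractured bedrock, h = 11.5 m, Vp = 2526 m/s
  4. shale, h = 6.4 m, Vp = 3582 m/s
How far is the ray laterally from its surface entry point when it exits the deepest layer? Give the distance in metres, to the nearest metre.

23 m

Apply Snell's law at each interface; in layer i the horizontal offset is hᵢ·tan θᵢ.
Layer 1: θ = 8.30°; offset = 10.8·tan 8.30° = 1.576 m.
Layer 2: sin θ = 1626·sin 8.3°/751 = 0.3125, θ = 18.21°; offset = 26.2·tan 18.21° = 8.621 m.
Layer 3: sin θ = 2526·sin 8.3°/751 = 0.4855, θ = 29.05°; offset = 11.5·tan 29.05° = 6.387 m.
Layer 4: sin θ = 3582·sin 8.3°/751 = 0.6885, θ = 43.51°; offset = 6.4·tan 43.51° = 6.076 m.
Total horizontal offset = 22.660 m.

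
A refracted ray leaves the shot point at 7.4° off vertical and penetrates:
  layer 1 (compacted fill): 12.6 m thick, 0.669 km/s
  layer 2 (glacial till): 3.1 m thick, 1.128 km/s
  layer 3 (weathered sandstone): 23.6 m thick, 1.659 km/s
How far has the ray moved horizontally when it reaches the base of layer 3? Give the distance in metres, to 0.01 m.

Ray parameter p = sin 7.4° / 0.669 km/s = 1.9252e-01 s/km.
Layer 1: θ = 7.40°; offset = 12.6·tan 7.40° = 1.6365 m.
Layer 2: sin θ = p·1.128 = 0.2172 → θ = 12.54°; offset = 3.1·tan 12.54° = 0.6897 m.
Layer 3: sin θ = p·1.659 = 0.3194 → θ = 18.63°; offset = 23.6·tan 18.63° = 7.9542 m.
Total horizontal offset = 10.2803 m.

10.28 m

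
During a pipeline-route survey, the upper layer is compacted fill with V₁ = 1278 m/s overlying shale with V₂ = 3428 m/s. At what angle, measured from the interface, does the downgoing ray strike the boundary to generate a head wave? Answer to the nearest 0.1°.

At critical incidence the refracted ray runs along the interface (θ₂ = 90°), so sin θ_c = V₁/V₂.
θ_c = arcsin(1278/3428) = arcsin 0.3728 = 21.89°.
Measured from the interface: 90° − 21.89° = 68.11°.

68.1°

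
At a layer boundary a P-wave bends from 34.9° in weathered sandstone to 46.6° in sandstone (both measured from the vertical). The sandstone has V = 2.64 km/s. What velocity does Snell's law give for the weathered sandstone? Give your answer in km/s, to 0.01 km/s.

Snell's law: sin 34.9°/V₁ = sin 46.6°/V₂.
V₁ = V₂·sin 34.9°/sin 46.6° = 2.64 × 0.7875 = 2.08 km/s.

2.08 km/s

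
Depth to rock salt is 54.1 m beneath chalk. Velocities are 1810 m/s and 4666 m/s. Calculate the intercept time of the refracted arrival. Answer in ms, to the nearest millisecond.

55 ms

θ_c = arcsin(V₁/V₂) = arcsin(1810/4666) = 22.82°; cos θ_c = 0.9217.
tᵢ = 2h·cos θ_c / V₁ = 2·54.1·0.9217 / 1810 = 0.05510 s.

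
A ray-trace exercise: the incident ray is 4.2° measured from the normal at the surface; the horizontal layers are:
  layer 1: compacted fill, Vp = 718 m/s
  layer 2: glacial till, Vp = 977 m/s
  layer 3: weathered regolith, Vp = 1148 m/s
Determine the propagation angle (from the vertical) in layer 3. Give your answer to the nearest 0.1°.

Ray parameter p = sin 4.2° / 718 = 1.0200e-04 s/m.
sin θ_3 = p·V_3 = 1.0200e-04 × 1148 = 0.1171.
θ_3 = 6.72° from the vertical.

6.7°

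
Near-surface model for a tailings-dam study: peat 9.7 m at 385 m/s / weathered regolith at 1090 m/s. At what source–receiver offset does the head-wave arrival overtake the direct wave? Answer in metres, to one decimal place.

28.1 m

θ_c = arcsin(385/1090) = 20.68°, so cos θ_c = 0.9355 and tᵢ = 2h cos θ_c/V₁ = 0.0471 s.
At crossover x/V₁ = x/V₂ + tᵢ ⇒ x = tᵢ/(1/V₁ − 1/V₂) = 0.04714/(2.5974e-03 − 9.1743e-04) = 28.06 m.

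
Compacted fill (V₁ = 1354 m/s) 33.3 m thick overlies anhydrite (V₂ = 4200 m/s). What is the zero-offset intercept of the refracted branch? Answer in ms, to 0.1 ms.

46.6 ms

θ_c = arcsin(V₁/V₂) = arcsin(1354/4200) = 18.81°; cos θ_c = 0.9466.
tᵢ = 2h·cos θ_c / V₁ = 2·33.3·0.9466 / 1354 = 0.04656 s.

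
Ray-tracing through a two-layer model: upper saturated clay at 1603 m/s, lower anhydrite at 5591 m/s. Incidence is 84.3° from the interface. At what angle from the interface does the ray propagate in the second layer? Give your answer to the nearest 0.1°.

69.7°

Convert to the normal: θ₁ = 90° − 84.3° = 5.7°.
sin θ₁/V₁ = sin θ₂/V₂ ⇒ sin θ₂ = 5591·sin 5.7°/1603 = 5591·0.0993/1603 = 0.3464.
θ₂ = arcsin 0.3464 = 20.27° from the normal.
From the interface: 90° − 20.27° = 69.73°.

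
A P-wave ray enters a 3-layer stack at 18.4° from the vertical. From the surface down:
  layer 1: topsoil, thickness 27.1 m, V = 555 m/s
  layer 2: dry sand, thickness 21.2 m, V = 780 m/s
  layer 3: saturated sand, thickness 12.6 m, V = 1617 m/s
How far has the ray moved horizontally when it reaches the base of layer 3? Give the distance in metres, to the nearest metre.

49 m

p = sin θ₁/V₁ = sin 18.4°/555 = 5.6874e-04 s/m is conserved through the stack.
Layer 1: θ = 18.40°; offset = 27.1·tan 18.40° = 9.015 m.
Layer 2: sin θ = p·780 = 0.4436 → θ = 26.33°; offset = 21.2·tan 26.33° = 10.494 m.
Layer 3: sin θ = p·1617 = 0.9196 → θ = 66.87°; offset = 12.6·tan 66.87° = 29.504 m.
Summing the layer offsets gives 49.013 m.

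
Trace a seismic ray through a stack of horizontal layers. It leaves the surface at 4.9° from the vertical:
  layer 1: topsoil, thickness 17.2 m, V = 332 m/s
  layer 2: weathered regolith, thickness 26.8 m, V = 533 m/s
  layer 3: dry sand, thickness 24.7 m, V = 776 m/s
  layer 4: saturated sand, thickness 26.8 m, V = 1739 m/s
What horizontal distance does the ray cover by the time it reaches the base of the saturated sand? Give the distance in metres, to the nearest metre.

p = sin θ₁/V₁ = sin 4.9°/332 = 2.5728e-04 s/m is conserved through the stack.
Layer 1: θ = 4.90°; offset = 17.2·tan 4.90° = 1.475 m.
Layer 2: sin θ = p·533 = 0.1371 → θ = 7.88°; offset = 26.8·tan 7.88° = 3.710 m.
Layer 3: sin θ = p·776 = 0.1996 → θ = 11.52°; offset = 24.7·tan 11.52° = 5.033 m.
Layer 4: sin θ = p·1739 = 0.4474 → θ = 26.58°; offset = 26.8·tan 26.58° = 13.407 m.
Total horizontal offset = 23.625 m.

24 m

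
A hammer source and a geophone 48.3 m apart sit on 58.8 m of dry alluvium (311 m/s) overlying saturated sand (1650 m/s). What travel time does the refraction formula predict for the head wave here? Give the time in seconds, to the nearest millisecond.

0.401 s

θ_c = arcsin(V₁/V₂) = arcsin(311/1650) = 10.86°, cos θ_c = 0.9821.
Intercept time tᵢ = 2h cos θ_c / V₁ = 2·58.8·0.9821/311 = 0.37136 s.
t = x/V₂ + tᵢ = 48.3/1650 + 0.37136 = 0.40063 s.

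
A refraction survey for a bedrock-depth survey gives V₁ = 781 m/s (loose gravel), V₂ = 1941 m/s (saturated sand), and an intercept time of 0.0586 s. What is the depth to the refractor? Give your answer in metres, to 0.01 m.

25.00 m

h = tᵢ·V₁·V₂ / (2·√(V₂²−V₁²)).
√(V₂²−V₁²) = √(1941² − 781²) = 1776.9 m/s.
h = 0.0586 s × 781 × 1941 / (2 × 1776.9) = 25.00 m.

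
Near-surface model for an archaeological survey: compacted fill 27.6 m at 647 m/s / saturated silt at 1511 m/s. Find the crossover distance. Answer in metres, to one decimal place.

x_cross = 2h·√((V₂+V₁)/(V₂−V₁)).
(V₂+V₁)/(V₂−V₁) = (1511+647)/(1511−647) = 2.4977; √ = 1.5804.
x_cross = 2·27.6·1.5804 = 87.24 m.

87.2 m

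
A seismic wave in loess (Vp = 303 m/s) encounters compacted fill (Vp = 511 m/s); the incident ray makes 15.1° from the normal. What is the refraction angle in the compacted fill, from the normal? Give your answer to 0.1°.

26.1°

sin θ₁/V₁ = sin θ₂/V₂ ⇒ sin θ₂ = 511·sin 15.1°/303 = 511·0.2605/303 = 0.4393.
θ₂ = sin⁻¹(0.4393) = 26.06° (from vertical).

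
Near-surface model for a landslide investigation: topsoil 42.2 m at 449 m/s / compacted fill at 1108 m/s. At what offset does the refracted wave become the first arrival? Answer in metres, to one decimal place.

129.7 m

θ_c = arcsin(449/1108) = 23.91°, so cos θ_c = 0.9142 and tᵢ = 2h cos θ_c/V₁ = 0.1718 s.
At crossover x/V₁ = x/V₂ + tᵢ ⇒ x = tᵢ/(1/V₁ − 1/V₂) = 0.17185/(2.2272e-03 − 9.0253e-04) = 129.73 m.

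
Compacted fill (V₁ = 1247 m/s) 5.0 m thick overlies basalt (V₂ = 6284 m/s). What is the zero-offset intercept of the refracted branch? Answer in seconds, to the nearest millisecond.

0.008 s

θ_c = arcsin(V₁/V₂) = arcsin(1247/6284) = 11.45°; cos θ_c = 0.9801.
tᵢ = 2h·cos θ_c / V₁ = 2·5.0·0.9801 / 1247 = 0.00786 s.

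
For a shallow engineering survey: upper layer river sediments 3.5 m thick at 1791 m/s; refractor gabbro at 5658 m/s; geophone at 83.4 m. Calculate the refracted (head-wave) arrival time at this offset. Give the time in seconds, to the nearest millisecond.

0.018 s

θ_c = arcsin(V₁/V₂) = arcsin(1791/5658) = 18.45°, cos θ_c = 0.9486.
Intercept time tᵢ = 2h cos θ_c / V₁ = 2·3.5·0.9486/1791 = 0.00371 s.
t = x/V₂ + tᵢ = 83.4/5658 + 0.00371 = 0.01845 s.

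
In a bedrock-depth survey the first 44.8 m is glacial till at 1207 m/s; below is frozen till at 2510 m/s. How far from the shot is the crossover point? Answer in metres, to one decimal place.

151.3 m

x_cross = 2h·√((V₂+V₁)/(V₂−V₁)).
(V₂+V₁)/(V₂−V₁) = (2510+1207)/(2510−1207) = 2.8526; √ = 1.6890.
x_cross = 2·44.8·1.6890 = 151.33 m.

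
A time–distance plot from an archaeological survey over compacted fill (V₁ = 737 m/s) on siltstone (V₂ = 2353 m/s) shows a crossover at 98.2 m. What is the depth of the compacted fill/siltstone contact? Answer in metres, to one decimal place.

h = (x_cross/2)·√((V₂−V₁)/(V₂+V₁)).
(V₂−V₁)/(V₂+V₁) = (2353−737)/(2353+737) = 0.5230; √ = 0.7232.
h = (98.2/2)·0.7232 = 35.51 m.

35.5 m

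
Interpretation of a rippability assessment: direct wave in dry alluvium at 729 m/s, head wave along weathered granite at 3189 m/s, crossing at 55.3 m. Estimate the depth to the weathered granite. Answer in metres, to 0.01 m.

21.91 m

x_cross = 2h·√((V₂+V₁)/(V₂−V₁)) → h = x_cross / (2·√((V₂+V₁)/(V₂−V₁))).
√((V₂+V₁)/(V₂−V₁)) = √((3189+729)/(3189−729)) = 1.2620.
h = 55.3 / (2·1.2620) = 21.91 m.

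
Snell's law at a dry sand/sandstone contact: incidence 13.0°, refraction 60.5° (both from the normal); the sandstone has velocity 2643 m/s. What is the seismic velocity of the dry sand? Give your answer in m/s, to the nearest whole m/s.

683 m/s

Snell's law: sin 13.0°/V₁ = sin 60.5°/V₂.
V₁ = V₂·sin 13.0°/sin 60.5° = 2643 × 0.2585 = 683.11 m/s.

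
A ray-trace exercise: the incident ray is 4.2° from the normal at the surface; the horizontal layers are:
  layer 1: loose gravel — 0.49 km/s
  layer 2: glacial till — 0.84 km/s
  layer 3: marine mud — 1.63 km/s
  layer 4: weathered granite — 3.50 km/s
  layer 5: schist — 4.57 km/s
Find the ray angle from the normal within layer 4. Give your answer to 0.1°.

Ray parameter p = sin 4.2° / 0.49 = 1.4947e-01 s/km.
sin θ_4 = p·V_4 = 1.4947e-01 × 3.50 = 0.5231.
θ_4 = arcsin 0.5231 = 31.54°.

31.5°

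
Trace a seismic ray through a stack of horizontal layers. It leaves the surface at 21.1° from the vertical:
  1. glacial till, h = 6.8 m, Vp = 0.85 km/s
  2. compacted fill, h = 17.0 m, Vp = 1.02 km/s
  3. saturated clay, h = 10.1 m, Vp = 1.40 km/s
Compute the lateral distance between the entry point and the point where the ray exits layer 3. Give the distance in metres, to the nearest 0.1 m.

18.2 m

Ray parameter p = sin 21.1° / 0.85 km/s = 4.2353e-01 s/km.
Layer 1: θ = 21.10°; offset = 6.8·tan 21.10° = 2.624 m.
Layer 2: sin θ = p·1.02 = 0.4320 → θ = 25.59°; offset = 17.0·tan 25.59° = 8.143 m.
Layer 3: sin θ = p·1.40 = 0.5929 → θ = 36.37°; offset = 10.1·tan 36.37° = 7.437 m.
Summing the layer offsets gives 18.204 m.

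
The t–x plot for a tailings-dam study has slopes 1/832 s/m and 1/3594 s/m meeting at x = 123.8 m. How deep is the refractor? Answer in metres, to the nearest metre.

x_cross = 2h·√((V₂+V₁)/(V₂−V₁)) → h = x_cross / (2·√((V₂+V₁)/(V₂−V₁))).
√((V₂+V₁)/(V₂−V₁)) = √((3594+832)/(3594−832)) = 1.2659.
h = 123.8 / (2·1.2659) = 48.90 m.

49 m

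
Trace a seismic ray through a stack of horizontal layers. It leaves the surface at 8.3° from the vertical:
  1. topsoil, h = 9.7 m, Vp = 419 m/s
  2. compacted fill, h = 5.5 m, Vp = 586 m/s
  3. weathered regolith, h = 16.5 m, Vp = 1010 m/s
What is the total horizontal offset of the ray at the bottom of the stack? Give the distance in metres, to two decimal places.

8.67 m

p = sin θ₁/V₁ = sin 8.3°/419 = 3.4453e-04 s/m is conserved through the stack.
Layer 1: θ = 8.30°; offset = 9.7·tan 8.30° = 1.4151 m.
Layer 2: sin θ = p·586 = 0.2019 → θ = 11.65°; offset = 5.5·tan 11.65° = 1.1338 m.
Layer 3: sin θ = p·1010 = 0.3480 → θ = 20.36°; offset = 16.5·tan 20.36° = 6.1243 m.
Total horizontal offset = 8.6731 m.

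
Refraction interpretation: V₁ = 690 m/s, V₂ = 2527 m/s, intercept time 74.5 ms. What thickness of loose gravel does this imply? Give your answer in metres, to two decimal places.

h = tᵢ·V₁·V₂ / (2·√(V₂²−V₁²)).
√(V₂²−V₁²) = √(2527² − 690²) = 2431.0 m/s.
h = 0.0745 s × 690 × 2527 / (2 × 2431.0) = 26.72 m.

26.72 m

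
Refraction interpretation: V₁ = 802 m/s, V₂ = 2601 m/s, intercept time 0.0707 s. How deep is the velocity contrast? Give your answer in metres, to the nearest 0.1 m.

h = tᵢ·V₁·V₂ / (2·√(V₂²−V₁²)).
√(V₂²−V₁²) = √(2601² − 802²) = 2474.3 m/s.
h = 0.0707 s × 802 × 2601 / (2 × 2474.3) = 29.80 m.

29.8 m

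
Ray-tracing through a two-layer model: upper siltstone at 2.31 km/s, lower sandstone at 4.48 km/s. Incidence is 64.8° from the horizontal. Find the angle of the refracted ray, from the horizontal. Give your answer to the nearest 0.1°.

34.3°

Angle from the normal: 90° − 64.8° = 25.2°.
sin θ₁/V₁ = sin θ₂/V₂ ⇒ sin θ₂ = 4.48·sin 25.2°/2.31 = 4.48·0.4258/2.31 = 0.8258.
θ₂ = sin⁻¹(0.8258) = 55.66° (from vertical).
From the interface: 90° − 55.66° = 34.34°.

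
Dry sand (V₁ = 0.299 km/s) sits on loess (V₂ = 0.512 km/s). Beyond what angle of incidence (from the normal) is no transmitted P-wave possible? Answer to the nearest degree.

36°

At critical incidence the refracted ray runs along the interface (θ₂ = 90°), so sin θ_c = V₁/V₂.
θ_c = arcsin(0.299/0.512) = arcsin 0.5840 = 35.73°.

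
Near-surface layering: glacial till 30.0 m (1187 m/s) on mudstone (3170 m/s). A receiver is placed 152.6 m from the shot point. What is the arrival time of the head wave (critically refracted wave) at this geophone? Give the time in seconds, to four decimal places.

0.0950 s

t = x/V₂ + 2h·√(V₂²−V₁²)/(V₁V₂).
√(V₂²−V₁²) = √(3170²−1187²) = 2939.4 m/s; delay term = 2·30.0·2939.4/(1187·3170) = 0.04687 s.
t = 152.6/3170 + 0.04687 = 0.09501 s.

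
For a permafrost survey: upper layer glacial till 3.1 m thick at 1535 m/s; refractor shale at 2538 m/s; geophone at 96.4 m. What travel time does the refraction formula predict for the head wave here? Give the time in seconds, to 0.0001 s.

t = x/V₂ + 2h·√(V₂²−V₁²)/(V₁V₂).
√(V₂²−V₁²) = √(2538²−1535²) = 2021.2 m/s; delay term = 2·3.1·2021.2/(1535·2538) = 0.00322 s.
t = 96.4/2538 + 0.00322 = 0.04120 s.

0.0412 s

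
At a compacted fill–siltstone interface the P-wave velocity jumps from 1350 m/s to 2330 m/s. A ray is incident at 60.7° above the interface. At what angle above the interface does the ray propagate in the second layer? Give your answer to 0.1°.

32.4°

Angle from the normal: 90° − 60.7° = 29.3°.
sin θ₁/V₁ = sin θ₂/V₂ ⇒ sin θ₂ = 2330·sin 29.3°/1350 = 2330·0.4894/1350 = 0.8446.
θ₂ = sin⁻¹(0.8446) = 57.63° (from vertical).
From the interface: 90° − 57.63° = 32.37°.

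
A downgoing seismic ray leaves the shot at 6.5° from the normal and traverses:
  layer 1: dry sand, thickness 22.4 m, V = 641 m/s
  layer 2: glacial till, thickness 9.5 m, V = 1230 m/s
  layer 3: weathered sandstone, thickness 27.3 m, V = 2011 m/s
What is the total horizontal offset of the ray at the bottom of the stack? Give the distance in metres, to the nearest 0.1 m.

Ray parameter p = sin 6.5° / 641 m/s = 1.7660e-04 s/m.
Layer 1: θ = 6.50°; offset = 22.4·tan 6.50° = 2.552 m.
Layer 2: sin θ = p·1230 = 0.2172 → θ = 12.55°; offset = 9.5·tan 12.55° = 2.114 m.
Layer 3: sin θ = p·2011 = 0.3552 → θ = 20.80°; offset = 27.3·tan 20.80° = 10.372 m.
Σ offsets = 15.038 m.

15.0 m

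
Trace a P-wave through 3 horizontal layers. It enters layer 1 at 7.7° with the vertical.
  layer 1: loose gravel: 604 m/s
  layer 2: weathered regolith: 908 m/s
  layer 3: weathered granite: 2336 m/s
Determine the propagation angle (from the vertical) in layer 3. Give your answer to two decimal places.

Snell's law across each interface conserves sin θ / V, so sin θ_3 = V_3·sin θ₁/V₁.
sin θ_3 = 2336 × sin 7.7° / 604 = 0.5182.
θ_3 = 31.21° from the vertical.

31.21°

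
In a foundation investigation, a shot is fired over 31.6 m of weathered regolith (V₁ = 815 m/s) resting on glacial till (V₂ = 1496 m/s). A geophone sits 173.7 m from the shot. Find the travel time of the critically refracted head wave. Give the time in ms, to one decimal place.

t = x/V₂ + 2h·√(V₂²−V₁²)/(V₁V₂).
√(V₂²−V₁²) = √(1496²−815²) = 1254.5 m/s; delay term = 2·31.6·1254.5/(815·1496) = 0.06503 s.
t = 173.7/1496 + 0.06503 = 0.18114 s.

181.1 ms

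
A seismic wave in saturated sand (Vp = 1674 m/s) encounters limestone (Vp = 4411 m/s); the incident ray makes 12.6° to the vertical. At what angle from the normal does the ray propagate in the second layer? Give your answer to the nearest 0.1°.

sin θ₁/V₁ = sin θ₂/V₂ ⇒ sin θ₂ = 4411·sin 12.6°/1674 = 4411·0.2181/1674 = 0.5748.
θ₂ = sin⁻¹(0.5748) = 35.09° (from vertical).

35.1°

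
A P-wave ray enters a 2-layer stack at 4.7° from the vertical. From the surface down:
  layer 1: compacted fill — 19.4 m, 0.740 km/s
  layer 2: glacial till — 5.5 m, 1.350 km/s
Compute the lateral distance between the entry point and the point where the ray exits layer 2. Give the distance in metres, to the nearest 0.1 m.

2.4 m

p = sin θ₁/V₁ = sin 4.7°/0.740 = 1.1073e-01 s/km is conserved through the stack.
Layer 1: θ = 4.70°; offset = 19.4·tan 4.70° = 1.595 m.
Layer 2: sin θ = p·1.350 = 0.1495 → θ = 8.60°; offset = 5.5·tan 8.60° = 0.831 m.
Total horizontal offset = 2.426 m.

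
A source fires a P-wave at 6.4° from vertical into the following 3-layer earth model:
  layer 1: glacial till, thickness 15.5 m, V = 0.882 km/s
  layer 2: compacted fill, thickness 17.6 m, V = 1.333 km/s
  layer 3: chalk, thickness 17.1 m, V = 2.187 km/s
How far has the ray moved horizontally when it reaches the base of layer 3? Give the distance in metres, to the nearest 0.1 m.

p = sin θ₁/V₁ = sin 6.4°/0.882 = 1.2638e-01 s/km is conserved through the stack.
Layer 1: θ = 6.40°; offset = 15.5·tan 6.40° = 1.739 m.
Layer 2: sin θ = p·1.333 = 0.1685 → θ = 9.70°; offset = 17.6·tan 9.70° = 3.008 m.
Layer 3: sin θ = p·2.187 = 0.2764 → θ = 16.05°; offset = 17.1·tan 16.05° = 4.918 m.
Total horizontal offset = 9.665 m.

9.7 m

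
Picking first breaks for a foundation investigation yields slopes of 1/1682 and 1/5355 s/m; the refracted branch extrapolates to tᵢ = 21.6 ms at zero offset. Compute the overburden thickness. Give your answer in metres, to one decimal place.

19.1 m

θ_c = arcsin(1682/5355) = 18.31°; cos θ_c = 0.9494.
tᵢ = 2h cos θ_c/V₁ ⇒ h = tᵢ·V₁/(2 cos θ_c) = 0.0216·1682/(2·0.9494) = 19.13 m.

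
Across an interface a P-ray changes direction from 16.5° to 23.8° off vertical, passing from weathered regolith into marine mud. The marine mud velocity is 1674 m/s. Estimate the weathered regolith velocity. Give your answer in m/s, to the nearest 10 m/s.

1180 m/s

Snell's law: sin 16.5°/V₁ = sin 23.8°/V₂.
V₁ = V₂·sin 16.5°/sin 23.8° = 1674 × 0.7038 = 1178.16 m/s.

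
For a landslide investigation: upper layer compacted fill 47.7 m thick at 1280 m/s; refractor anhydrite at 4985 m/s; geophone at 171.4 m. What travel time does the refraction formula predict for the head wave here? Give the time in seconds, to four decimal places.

0.1064 s

θ_c = arcsin(V₁/V₂) = arcsin(1280/4985) = 14.88°, cos θ_c = 0.9665.
Intercept time tᵢ = 2h cos θ_c / V₁ = 2·47.7·0.9665/1280 = 0.07203 s.
t = x/V₂ + tᵢ = 171.4/4985 + 0.07203 = 0.10642 s.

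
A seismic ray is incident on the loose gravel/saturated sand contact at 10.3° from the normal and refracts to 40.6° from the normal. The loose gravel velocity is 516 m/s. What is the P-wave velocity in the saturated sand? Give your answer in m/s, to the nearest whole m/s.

sin 10.3° = 0.1788; sin 40.6° = 0.6508.
V₂ = V₁·(sin θ₂/sin θ₁) = 516·(0.6508/0.1788) = 1878.05 m/s.

1878 m/s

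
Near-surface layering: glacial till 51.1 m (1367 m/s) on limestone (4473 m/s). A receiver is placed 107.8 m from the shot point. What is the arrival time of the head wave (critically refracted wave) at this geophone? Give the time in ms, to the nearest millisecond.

95 ms

t = x/V₂ + 2h·√(V₂²−V₁²)/(V₁V₂).
√(V₂²−V₁²) = √(4473²−1367²) = 4259.0 m/s; delay term = 2·51.1·4259.0/(1367·4473) = 0.07119 s.
t = 107.8/4473 + 0.07119 = 0.09529 s.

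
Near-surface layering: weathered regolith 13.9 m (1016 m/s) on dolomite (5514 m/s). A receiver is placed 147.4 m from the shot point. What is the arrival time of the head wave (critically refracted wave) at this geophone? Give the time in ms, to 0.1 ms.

53.6 ms

θ_c = arcsin(V₁/V₂) = arcsin(1016/5514) = 10.62°, cos θ_c = 0.9829.
Intercept time tᵢ = 2h cos θ_c / V₁ = 2·13.9·0.9829/1016 = 0.02689 s.
t = x/V₂ + tᵢ = 147.4/5514 + 0.02689 = 0.05363 s.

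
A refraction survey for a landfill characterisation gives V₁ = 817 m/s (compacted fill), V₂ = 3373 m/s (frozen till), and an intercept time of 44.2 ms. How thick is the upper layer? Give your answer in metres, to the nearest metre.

h = tᵢ·V₁·V₂ / (2·√(V₂²−V₁²)).
√(V₂²−V₁²) = √(3373² − 817²) = 3272.6 m/s.
h = 0.0442 s × 817 × 3373 / (2 × 3272.6) = 18.61 m.

19 m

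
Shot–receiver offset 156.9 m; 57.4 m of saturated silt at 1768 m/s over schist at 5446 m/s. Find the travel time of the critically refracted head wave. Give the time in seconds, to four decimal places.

t = x/V₂ + 2h·√(V₂²−V₁²)/(V₁V₂).
√(V₂²−V₁²) = √(5446²−1768²) = 5151.0 m/s; delay term = 2·57.4·5151.0/(1768·5446) = 0.06142 s.
t = 156.9/5446 + 0.06142 = 0.09023 s.

0.0902 s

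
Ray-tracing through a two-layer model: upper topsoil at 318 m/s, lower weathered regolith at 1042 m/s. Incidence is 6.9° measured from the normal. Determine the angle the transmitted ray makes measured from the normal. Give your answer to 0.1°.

sin θ₁/V₁ = sin θ₂/V₂ ⇒ sin θ₂ = 1042·sin 6.9°/318 = 1042·0.1201/318 = 0.3937.
θ₂ = arcsin 0.3937 = 23.18° from the normal.

23.2°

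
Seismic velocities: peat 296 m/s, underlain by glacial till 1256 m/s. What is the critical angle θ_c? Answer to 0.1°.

Critical incidence: sin θ_c = V₁/V₂ = 296/1256 = 0.2357.
θ_c = arcsin 0.2357 = 13.63°.

13.6°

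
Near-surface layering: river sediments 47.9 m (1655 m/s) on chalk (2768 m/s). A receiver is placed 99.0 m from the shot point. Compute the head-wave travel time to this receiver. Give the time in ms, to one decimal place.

82.2 ms

t = x/V₂ + 2h·√(V₂²−V₁²)/(V₁V₂).
√(V₂²−V₁²) = √(2768²−1655²) = 2218.7 m/s; delay term = 2·47.9·2218.7/(1655·2768) = 0.04640 s.
t = 99.0/2768 + 0.04640 = 0.08216 s.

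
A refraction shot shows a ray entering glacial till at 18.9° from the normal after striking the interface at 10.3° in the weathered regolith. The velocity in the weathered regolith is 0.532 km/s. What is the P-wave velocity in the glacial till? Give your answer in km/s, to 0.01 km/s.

0.96 km/s

sin 10.3° = 0.1788; sin 18.9° = 0.3239.
V₂ = V₁·(sin θ₂/sin θ₁) = 0.532·(0.3239/0.1788) = 0.96 km/s.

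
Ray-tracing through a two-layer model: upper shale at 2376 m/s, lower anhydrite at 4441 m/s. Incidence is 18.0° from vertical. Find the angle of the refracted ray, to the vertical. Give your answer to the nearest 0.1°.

sin θ₁/V₁ = sin θ₂/V₂ ⇒ sin θ₂ = 4441·sin 18.0°/2376 = 4441·0.3090/2376 = 0.5776.
θ₂ = arcsin 0.5776 = 35.28° from the normal.

35.3°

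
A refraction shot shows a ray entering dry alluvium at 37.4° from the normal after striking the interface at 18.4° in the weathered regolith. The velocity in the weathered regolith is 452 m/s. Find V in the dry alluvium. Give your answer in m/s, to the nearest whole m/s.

870 m/s

Snell's law: sin 18.4°/V₁ = sin 37.4°/V₂.
V₂ = V₁·sin 37.4°/sin 18.4° = 452 × 1.9242 = 869.74 m/s.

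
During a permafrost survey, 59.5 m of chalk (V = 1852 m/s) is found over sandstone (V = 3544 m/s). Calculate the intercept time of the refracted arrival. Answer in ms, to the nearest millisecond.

θ_c = arcsin(V₁/V₂) = arcsin(1852/3544) = 31.51°; cos θ_c = 0.8526.
tᵢ = 2h·cos θ_c / V₁ = 2·59.5·0.8526 / 1852 = 0.05478 s.

55 ms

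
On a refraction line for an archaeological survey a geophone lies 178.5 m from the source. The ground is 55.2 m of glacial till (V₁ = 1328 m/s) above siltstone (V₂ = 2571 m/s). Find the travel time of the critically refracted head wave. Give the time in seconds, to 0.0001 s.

0.1406 s

θ_c = arcsin(V₁/V₂) = arcsin(1328/2571) = 31.10°, cos θ_c = 0.8563.
Intercept time tᵢ = 2h cos θ_c / V₁ = 2·55.2·0.8563/1328 = 0.07118 s.
t = x/V₂ + tᵢ = 178.5/2571 + 0.07118 = 0.14061 s.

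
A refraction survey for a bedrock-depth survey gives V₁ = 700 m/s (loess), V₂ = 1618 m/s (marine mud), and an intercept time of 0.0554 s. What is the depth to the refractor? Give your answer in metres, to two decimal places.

h = tᵢ·V₁·V₂ / (2·√(V₂²−V₁²)).
√(V₂²−V₁²) = √(1618² − 700²) = 1458.7 m/s.
h = 0.0554 s × 700 × 1618 / (2 × 1458.7) = 21.51 m.

21.51 m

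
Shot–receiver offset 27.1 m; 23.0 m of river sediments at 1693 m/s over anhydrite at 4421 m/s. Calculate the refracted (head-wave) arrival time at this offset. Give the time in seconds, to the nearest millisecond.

θ_c = arcsin(V₁/V₂) = arcsin(1693/4421) = 22.52°, cos θ_c = 0.9238.
Intercept time tᵢ = 2h cos θ_c / V₁ = 2·23.0·0.9238/1693 = 0.02510 s.
t = x/V₂ + tᵢ = 27.1/4421 + 0.02510 = 0.03123 s.

0.031 s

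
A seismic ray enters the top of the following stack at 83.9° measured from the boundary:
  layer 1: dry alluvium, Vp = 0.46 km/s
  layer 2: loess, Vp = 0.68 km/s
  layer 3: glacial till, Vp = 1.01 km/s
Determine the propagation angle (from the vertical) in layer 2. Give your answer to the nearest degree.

9°

From the normal: θ₁ = 90° − 83.9° = 6.1°.
Ray parameter p = sin 6.1° / 0.46 = 2.3101e-01 s/km.
sin θ_2 = p·V_2 = 2.3101e-01 × 0.68 = 0.1571.
θ_2 = arcsin 0.1571 = 9.04°.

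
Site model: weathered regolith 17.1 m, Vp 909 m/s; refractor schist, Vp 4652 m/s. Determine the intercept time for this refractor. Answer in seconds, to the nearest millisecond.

0.037 s

θ_c = arcsin(V₁/V₂) = arcsin(909/4652) = 11.27°; cos θ_c = 0.9807.
tᵢ = 2h·cos θ_c / V₁ = 2·17.1·0.9807 / 909 = 0.03690 s.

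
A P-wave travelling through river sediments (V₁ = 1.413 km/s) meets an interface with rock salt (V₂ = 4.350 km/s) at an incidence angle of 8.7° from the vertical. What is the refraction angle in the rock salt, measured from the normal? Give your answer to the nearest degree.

28°

sin θ₁/V₁ = sin θ₂/V₂ ⇒ sin θ₂ = 4.350·sin 8.7°/1.413 = 4.350·0.1513/1.413 = 0.4657.
θ₂ = arcsin 0.4657 = 27.75° from the normal.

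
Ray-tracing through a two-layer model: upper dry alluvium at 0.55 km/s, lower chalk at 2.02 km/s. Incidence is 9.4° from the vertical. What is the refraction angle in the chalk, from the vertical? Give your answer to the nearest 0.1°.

36.9°

sin θ₁/V₁ = sin θ₂/V₂ ⇒ sin θ₂ = 2.02·sin 9.4°/0.55 = 2.02·0.1633/0.55 = 0.5999.
θ₂ = arcsin 0.5999 = 36.86° from the normal.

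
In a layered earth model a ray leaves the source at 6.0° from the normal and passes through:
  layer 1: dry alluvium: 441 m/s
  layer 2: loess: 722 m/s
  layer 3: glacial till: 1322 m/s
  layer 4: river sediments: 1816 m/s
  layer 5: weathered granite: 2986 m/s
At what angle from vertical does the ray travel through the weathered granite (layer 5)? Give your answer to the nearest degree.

45°

Snell's law across each interface conserves sin θ / V, so sin θ_5 = V_5·sin θ₁/V₁.
sin θ_5 = 2986 × sin 6.0° / 441 = 0.7078.
θ_5 = 45.05° from the vertical.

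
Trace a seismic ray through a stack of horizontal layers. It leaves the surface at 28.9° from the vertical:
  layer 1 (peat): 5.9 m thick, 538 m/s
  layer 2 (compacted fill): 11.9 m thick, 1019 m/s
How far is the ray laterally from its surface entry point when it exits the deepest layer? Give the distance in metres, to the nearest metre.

Apply Snell's law at each interface; in layer i the horizontal offset is hᵢ·tan θᵢ.
Layer 1: θ = 28.90°; offset = 5.9·tan 28.90° = 3.257 m.
Layer 2: sin θ = 1019·sin 28.9°/538 = 0.9154, θ = 66.26°; offset = 11.9·tan 66.26° = 27.054 m.
Σ offsets = 30.311 m.

30 m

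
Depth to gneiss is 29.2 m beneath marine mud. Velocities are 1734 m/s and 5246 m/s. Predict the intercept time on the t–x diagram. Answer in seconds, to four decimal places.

0.0318 s

θ_c = arcsin(V₁/V₂) = arcsin(1734/5246) = 19.30°; cos θ_c = 0.9438.
tᵢ = 2h·cos θ_c / V₁ = 2·29.2·0.9438 / 1734 = 0.03179 s.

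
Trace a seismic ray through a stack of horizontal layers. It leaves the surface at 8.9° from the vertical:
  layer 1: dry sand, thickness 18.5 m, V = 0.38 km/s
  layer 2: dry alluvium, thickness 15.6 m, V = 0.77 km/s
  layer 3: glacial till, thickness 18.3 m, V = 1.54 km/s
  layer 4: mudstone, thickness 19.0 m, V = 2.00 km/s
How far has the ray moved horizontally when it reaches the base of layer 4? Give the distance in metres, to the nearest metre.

49 m

Ray parameter p = sin 8.9° / 0.38 km/s = 4.0713e-01 s/km.
Layer 1: θ = 8.90°; offset = 18.5·tan 8.90° = 2.897 m.
Layer 2: sin θ = p·0.77 = 0.3135 → θ = 18.27°; offset = 15.6·tan 18.27° = 5.150 m.
Layer 3: sin θ = p·1.54 = 0.6270 → θ = 38.83°; offset = 18.3·tan 38.83° = 14.728 m.
Layer 4: sin θ = p·2.00 = 0.8143 → θ = 54.51°; offset = 19.0·tan 54.51° = 26.652 m.
Σ offsets = 49.427 m.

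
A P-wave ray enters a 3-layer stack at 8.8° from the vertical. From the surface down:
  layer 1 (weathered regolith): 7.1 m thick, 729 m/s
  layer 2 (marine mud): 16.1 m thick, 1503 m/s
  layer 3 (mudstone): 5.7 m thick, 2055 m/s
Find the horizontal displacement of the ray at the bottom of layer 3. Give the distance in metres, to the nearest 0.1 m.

9.2 m

p = sin θ₁/V₁ = sin 8.8°/729 = 2.0986e-04 s/m is conserved through the stack.
Layer 1: θ = 8.80°; offset = 7.1·tan 8.80° = 1.099 m.
Layer 2: sin θ = p·1503 = 0.3154 → θ = 18.39°; offset = 16.1·tan 18.39° = 5.351 m.
Layer 3: sin θ = p·2055 = 0.4313 → θ = 25.55°; offset = 5.7·tan 25.55° = 2.725 m.
Total horizontal offset = 9.175 m.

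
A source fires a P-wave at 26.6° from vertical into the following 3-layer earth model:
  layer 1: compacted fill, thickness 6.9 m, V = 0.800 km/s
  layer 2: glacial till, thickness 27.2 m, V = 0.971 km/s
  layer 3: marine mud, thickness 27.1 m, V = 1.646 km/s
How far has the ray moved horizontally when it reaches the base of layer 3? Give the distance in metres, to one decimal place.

Ray parameter p = sin 26.6° / 0.800 km/s = 5.5970e-01 s/km.
Layer 1: θ = 26.60°; offset = 6.9·tan 26.60° = 3.455 m.
Layer 2: sin θ = p·0.971 = 0.5435 → θ = 32.92°; offset = 27.2·tan 32.92° = 17.610 m.
Layer 3: sin θ = p·1.646 = 0.9213 → θ = 67.11°; offset = 27.1·tan 67.11° = 64.191 m.
Σ offsets = 85.256 m.

85.3 m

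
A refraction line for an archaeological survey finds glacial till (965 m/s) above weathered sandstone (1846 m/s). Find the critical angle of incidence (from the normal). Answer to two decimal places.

31.52°

Critical incidence: sin θ_c = V₁/V₂ = 965/1846 = 0.5228.
θ_c = arcsin 0.5228 = 31.52°.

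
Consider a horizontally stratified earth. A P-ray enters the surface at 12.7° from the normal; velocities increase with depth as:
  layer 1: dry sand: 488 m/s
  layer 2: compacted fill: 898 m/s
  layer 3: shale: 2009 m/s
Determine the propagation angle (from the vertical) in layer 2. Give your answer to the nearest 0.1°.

23.9°

Ray parameter p = sin 12.7° / 488 = 4.5050e-04 s/m.
sin θ_2 = p·V_2 = 4.5050e-04 × 898 = 0.4046.
θ_2 = 23.86° from the vertical.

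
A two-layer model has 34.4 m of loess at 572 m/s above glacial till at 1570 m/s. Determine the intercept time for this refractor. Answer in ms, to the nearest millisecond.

tᵢ = 2h·√(V₂²−V₁²)/(V₁V₂).
√(V₂²−V₁²) = √(1570²−572²) = 1462.1 m/s.
tᵢ = 2·34.4·1462.1/(572·1570) = 0.11201 s.

112 ms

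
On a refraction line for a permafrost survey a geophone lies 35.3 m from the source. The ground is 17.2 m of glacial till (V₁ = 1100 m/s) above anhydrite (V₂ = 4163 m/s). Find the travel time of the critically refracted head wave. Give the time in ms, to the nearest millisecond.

θ_c = arcsin(V₁/V₂) = arcsin(1100/4163) = 15.32°, cos θ_c = 0.9645.
Intercept time tᵢ = 2h cos θ_c / V₁ = 2·17.2·0.9645/1100 = 0.03016 s.
t = x/V₂ + tᵢ = 35.3/4163 + 0.03016 = 0.03864 s.

39 ms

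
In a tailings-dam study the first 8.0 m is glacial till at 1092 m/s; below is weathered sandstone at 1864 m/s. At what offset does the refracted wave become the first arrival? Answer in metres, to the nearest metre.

31 m

x_cross = 2h·√((V₂+V₁)/(V₂−V₁)).
(V₂+V₁)/(V₂−V₁) = (1864+1092)/(1864−1092) = 3.8290; √ = 1.9568.
x_cross = 2·8.0·1.9568 = 31.31 m.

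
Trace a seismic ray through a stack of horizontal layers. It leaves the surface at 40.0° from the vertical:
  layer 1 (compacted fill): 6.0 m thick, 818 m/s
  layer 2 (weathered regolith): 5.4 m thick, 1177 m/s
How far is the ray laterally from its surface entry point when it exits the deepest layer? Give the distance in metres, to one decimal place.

Apply Snell's law at each interface; in layer i the horizontal offset is hᵢ·tan θᵢ.
Layer 1: θ = 40.00°; offset = 6.0·tan 40.00° = 5.035 m.
Layer 2: sin θ = 1177·sin 40.0°/818 = 0.9249, θ = 67.65°; offset = 5.4·tan 67.65° = 13.135 m.
Summing the layer offsets gives 18.170 m.

18.2 m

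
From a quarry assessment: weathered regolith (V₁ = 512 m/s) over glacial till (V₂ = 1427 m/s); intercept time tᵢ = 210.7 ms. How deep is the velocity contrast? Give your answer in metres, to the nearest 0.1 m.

57.8 m

θ_c = arcsin(512/1427) = 21.03°; cos θ_c = 0.9334.
tᵢ = 2h cos θ_c/V₁ ⇒ h = tᵢ·V₁/(2 cos θ_c) = 0.2107·512/(2·0.9334) = 57.79 m.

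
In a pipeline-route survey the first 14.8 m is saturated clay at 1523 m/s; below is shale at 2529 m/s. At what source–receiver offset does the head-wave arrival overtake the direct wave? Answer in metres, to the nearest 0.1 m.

x_cross = 2h·√((V₂+V₁)/(V₂−V₁)).
(V₂+V₁)/(V₂−V₁) = (2529+1523)/(2529−1523) = 4.0278; √ = 2.0069.
x_cross = 2·14.8·2.0069 = 59.41 m.

59.4 m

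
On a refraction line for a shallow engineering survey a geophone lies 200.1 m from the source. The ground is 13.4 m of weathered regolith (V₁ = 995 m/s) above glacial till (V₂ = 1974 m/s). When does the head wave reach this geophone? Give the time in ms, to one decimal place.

t = x/V₂ + 2h·√(V₂²−V₁²)/(V₁V₂).
√(V₂²−V₁²) = √(1974²−995²) = 1704.9 m/s; delay term = 2·13.4·1704.9/(995·1974) = 0.02326 s.
t = 200.1/1974 + 0.02326 = 0.12463 s.

124.6 ms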